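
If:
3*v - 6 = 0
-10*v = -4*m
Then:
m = 5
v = 2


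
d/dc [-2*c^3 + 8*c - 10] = 8 - 6*c^2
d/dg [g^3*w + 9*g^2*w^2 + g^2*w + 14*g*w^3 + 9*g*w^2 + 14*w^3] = w*(3*g^2 + 18*g*w + 2*g + 14*w^2 + 9*w)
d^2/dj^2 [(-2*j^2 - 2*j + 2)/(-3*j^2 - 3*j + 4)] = 4*(9*j^2 + 9*j + 7)/(27*j^6 + 81*j^5 - 27*j^4 - 189*j^3 + 36*j^2 + 144*j - 64)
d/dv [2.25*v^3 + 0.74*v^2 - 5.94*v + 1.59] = 6.75*v^2 + 1.48*v - 5.94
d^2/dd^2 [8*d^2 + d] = 16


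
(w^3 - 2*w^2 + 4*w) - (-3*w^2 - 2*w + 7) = w^3 + w^2 + 6*w - 7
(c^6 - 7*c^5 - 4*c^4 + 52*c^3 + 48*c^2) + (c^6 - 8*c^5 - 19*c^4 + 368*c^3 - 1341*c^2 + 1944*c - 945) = 2*c^6 - 15*c^5 - 23*c^4 + 420*c^3 - 1293*c^2 + 1944*c - 945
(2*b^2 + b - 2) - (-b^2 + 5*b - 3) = 3*b^2 - 4*b + 1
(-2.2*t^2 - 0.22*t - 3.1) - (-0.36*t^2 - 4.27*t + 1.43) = -1.84*t^2 + 4.05*t - 4.53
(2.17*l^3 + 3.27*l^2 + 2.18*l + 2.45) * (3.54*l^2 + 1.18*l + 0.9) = 7.6818*l^5 + 14.1364*l^4 + 13.5288*l^3 + 14.1884*l^2 + 4.853*l + 2.205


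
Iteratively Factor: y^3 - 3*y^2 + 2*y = (y - 2)*(y^2 - y) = y*(y - 2)*(y - 1)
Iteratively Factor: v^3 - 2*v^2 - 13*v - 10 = (v + 1)*(v^2 - 3*v - 10) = (v + 1)*(v + 2)*(v - 5)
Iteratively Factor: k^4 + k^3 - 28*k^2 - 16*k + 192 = (k - 3)*(k^3 + 4*k^2 - 16*k - 64) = (k - 4)*(k - 3)*(k^2 + 8*k + 16) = (k - 4)*(k - 3)*(k + 4)*(k + 4)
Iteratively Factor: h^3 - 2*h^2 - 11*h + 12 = (h - 4)*(h^2 + 2*h - 3) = (h - 4)*(h - 1)*(h + 3)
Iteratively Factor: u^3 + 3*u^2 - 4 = (u - 1)*(u^2 + 4*u + 4) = (u - 1)*(u + 2)*(u + 2)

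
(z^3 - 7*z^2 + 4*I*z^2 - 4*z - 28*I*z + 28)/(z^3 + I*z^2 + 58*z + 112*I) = (z^2 + z*(-7 + 2*I) - 14*I)/(z^2 - I*z + 56)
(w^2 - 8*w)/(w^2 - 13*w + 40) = w/(w - 5)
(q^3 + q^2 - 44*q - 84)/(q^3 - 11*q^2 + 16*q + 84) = (q + 6)/(q - 6)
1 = 1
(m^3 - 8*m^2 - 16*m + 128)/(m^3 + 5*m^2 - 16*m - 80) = (m - 8)/(m + 5)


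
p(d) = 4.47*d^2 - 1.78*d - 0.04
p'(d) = 8.94*d - 1.78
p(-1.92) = 19.86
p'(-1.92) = -18.94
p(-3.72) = 68.44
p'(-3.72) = -35.04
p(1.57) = 8.18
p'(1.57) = 12.26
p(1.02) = 2.79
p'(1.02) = 7.34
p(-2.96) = 44.39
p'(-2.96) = -28.24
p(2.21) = 17.86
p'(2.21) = 17.98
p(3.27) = 41.94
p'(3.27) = 27.45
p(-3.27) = 53.58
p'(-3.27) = -31.01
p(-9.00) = 378.05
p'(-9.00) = -82.24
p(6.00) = 150.20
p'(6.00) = 51.86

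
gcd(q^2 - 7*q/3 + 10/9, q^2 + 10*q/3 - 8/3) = q - 2/3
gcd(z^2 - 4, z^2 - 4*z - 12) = z + 2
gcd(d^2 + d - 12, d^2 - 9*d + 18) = d - 3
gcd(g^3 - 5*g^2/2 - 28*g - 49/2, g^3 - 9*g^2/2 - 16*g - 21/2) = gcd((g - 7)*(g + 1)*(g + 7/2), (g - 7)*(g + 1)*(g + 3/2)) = g^2 - 6*g - 7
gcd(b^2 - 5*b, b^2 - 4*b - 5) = b - 5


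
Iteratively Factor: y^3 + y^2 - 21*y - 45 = (y - 5)*(y^2 + 6*y + 9) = (y - 5)*(y + 3)*(y + 3)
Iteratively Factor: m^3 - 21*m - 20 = (m + 1)*(m^2 - m - 20) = (m - 5)*(m + 1)*(m + 4)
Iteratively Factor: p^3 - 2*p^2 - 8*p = (p)*(p^2 - 2*p - 8) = p*(p + 2)*(p - 4)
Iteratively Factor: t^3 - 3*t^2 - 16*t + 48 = (t + 4)*(t^2 - 7*t + 12) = (t - 3)*(t + 4)*(t - 4)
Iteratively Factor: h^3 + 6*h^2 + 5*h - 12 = (h + 4)*(h^2 + 2*h - 3) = (h + 3)*(h + 4)*(h - 1)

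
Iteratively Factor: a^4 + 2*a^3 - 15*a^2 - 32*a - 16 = (a + 1)*(a^3 + a^2 - 16*a - 16) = (a + 1)*(a + 4)*(a^2 - 3*a - 4) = (a + 1)^2*(a + 4)*(a - 4)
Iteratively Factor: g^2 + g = (g + 1)*(g)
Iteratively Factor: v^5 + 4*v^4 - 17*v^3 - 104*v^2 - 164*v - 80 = (v - 5)*(v^4 + 9*v^3 + 28*v^2 + 36*v + 16) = (v - 5)*(v + 2)*(v^3 + 7*v^2 + 14*v + 8) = (v - 5)*(v + 2)*(v + 4)*(v^2 + 3*v + 2) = (v - 5)*(v + 1)*(v + 2)*(v + 4)*(v + 2)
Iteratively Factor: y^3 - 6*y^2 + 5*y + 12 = (y + 1)*(y^2 - 7*y + 12) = (y - 4)*(y + 1)*(y - 3)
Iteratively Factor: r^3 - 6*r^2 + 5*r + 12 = (r - 3)*(r^2 - 3*r - 4) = (r - 4)*(r - 3)*(r + 1)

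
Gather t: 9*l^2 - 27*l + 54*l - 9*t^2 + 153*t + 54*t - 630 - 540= 9*l^2 + 27*l - 9*t^2 + 207*t - 1170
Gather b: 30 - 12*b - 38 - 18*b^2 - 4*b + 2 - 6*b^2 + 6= -24*b^2 - 16*b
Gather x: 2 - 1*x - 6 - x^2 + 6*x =-x^2 + 5*x - 4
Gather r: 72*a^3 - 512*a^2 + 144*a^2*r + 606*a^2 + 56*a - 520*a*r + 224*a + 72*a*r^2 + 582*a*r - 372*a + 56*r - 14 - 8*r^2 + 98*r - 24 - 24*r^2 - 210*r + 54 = 72*a^3 + 94*a^2 - 92*a + r^2*(72*a - 32) + r*(144*a^2 + 62*a - 56) + 16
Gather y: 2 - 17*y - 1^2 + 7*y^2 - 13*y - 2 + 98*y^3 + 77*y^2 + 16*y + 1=98*y^3 + 84*y^2 - 14*y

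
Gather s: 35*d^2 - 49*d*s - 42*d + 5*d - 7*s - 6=35*d^2 - 37*d + s*(-49*d - 7) - 6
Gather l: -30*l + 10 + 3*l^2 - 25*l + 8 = 3*l^2 - 55*l + 18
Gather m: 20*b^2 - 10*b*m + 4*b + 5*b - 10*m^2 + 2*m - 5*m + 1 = 20*b^2 + 9*b - 10*m^2 + m*(-10*b - 3) + 1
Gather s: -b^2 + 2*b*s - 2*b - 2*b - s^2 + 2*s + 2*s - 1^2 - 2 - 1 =-b^2 - 4*b - s^2 + s*(2*b + 4) - 4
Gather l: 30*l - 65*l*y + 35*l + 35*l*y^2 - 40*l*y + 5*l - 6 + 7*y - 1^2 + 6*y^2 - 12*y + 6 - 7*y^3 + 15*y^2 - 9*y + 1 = l*(35*y^2 - 105*y + 70) - 7*y^3 + 21*y^2 - 14*y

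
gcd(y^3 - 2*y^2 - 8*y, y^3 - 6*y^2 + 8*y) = y^2 - 4*y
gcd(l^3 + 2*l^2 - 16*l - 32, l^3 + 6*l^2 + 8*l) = l^2 + 6*l + 8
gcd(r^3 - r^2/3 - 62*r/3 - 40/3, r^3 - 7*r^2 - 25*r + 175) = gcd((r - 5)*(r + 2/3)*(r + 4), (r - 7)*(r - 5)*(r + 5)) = r - 5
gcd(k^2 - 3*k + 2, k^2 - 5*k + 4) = k - 1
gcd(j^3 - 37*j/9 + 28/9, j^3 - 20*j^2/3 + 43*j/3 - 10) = 1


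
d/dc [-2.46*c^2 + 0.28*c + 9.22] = 0.28 - 4.92*c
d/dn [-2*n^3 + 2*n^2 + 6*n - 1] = -6*n^2 + 4*n + 6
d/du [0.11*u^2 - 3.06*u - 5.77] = 0.22*u - 3.06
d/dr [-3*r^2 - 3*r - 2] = -6*r - 3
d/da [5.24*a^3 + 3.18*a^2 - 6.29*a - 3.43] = 15.72*a^2 + 6.36*a - 6.29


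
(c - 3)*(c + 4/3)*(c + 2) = c^3 + c^2/3 - 22*c/3 - 8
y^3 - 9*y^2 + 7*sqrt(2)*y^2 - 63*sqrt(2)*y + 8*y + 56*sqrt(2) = (y - 8)*(y - 1)*(y + 7*sqrt(2))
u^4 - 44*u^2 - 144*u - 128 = (u - 8)*(u + 2)^2*(u + 4)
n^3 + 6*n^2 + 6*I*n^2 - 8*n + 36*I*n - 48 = (n + 6)*(n + 2*I)*(n + 4*I)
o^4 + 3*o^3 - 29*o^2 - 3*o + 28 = (o - 4)*(o - 1)*(o + 1)*(o + 7)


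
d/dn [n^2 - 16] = 2*n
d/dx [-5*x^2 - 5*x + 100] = -10*x - 5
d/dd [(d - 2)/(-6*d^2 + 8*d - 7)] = 3*(2*d^2 - 8*d + 3)/(36*d^4 - 96*d^3 + 148*d^2 - 112*d + 49)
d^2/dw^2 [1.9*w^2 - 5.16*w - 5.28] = 3.80000000000000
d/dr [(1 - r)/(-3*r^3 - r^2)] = 2*(-3*r^2 + 4*r + 1)/(r^3*(9*r^2 + 6*r + 1))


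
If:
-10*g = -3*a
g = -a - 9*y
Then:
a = -90*y/13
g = -27*y/13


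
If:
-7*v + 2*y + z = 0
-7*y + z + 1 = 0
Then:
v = 9*z/49 + 2/49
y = z/7 + 1/7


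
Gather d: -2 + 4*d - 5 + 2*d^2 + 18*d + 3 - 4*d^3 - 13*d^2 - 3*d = -4*d^3 - 11*d^2 + 19*d - 4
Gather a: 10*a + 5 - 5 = 10*a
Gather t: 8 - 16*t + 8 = 16 - 16*t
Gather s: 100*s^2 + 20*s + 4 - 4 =100*s^2 + 20*s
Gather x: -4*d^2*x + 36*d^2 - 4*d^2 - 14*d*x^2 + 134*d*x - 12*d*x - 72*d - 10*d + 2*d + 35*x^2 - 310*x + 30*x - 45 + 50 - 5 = 32*d^2 - 80*d + x^2*(35 - 14*d) + x*(-4*d^2 + 122*d - 280)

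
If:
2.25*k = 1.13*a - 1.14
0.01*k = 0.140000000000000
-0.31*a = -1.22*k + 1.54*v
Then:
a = 28.88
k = 14.00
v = 5.28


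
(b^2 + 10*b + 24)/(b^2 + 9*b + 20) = (b + 6)/(b + 5)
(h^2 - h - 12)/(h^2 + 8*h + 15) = (h - 4)/(h + 5)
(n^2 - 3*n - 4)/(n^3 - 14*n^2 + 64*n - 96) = (n + 1)/(n^2 - 10*n + 24)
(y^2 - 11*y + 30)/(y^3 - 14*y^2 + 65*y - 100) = (y - 6)/(y^2 - 9*y + 20)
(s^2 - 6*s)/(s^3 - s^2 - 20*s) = (6 - s)/(-s^2 + s + 20)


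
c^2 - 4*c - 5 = (c - 5)*(c + 1)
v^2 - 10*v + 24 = (v - 6)*(v - 4)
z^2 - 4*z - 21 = (z - 7)*(z + 3)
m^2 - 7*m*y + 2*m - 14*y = (m + 2)*(m - 7*y)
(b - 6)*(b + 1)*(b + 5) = b^3 - 31*b - 30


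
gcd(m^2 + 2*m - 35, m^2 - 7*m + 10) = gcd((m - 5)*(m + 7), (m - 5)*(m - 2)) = m - 5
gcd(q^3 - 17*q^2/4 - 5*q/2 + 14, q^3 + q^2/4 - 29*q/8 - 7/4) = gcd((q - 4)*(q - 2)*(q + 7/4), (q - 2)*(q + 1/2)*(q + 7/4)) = q^2 - q/4 - 7/2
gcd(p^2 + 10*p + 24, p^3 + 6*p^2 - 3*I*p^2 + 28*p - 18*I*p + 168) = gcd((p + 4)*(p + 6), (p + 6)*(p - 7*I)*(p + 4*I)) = p + 6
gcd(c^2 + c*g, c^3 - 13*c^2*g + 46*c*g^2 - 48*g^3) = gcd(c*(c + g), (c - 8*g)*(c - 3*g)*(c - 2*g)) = 1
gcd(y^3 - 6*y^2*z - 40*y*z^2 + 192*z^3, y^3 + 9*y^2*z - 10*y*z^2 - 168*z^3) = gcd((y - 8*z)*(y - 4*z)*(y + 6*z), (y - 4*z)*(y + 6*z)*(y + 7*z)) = y^2 + 2*y*z - 24*z^2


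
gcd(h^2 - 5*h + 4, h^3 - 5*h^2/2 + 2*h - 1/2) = h - 1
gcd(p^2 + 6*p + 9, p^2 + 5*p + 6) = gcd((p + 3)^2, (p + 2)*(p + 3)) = p + 3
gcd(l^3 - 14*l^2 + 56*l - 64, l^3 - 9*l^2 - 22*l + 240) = l - 8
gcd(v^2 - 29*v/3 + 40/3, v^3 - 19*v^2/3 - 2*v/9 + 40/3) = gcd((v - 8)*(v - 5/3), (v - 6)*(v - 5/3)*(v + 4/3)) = v - 5/3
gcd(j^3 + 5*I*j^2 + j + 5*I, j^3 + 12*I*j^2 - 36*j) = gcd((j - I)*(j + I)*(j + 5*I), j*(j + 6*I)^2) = 1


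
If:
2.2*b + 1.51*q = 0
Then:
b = -0.686363636363636*q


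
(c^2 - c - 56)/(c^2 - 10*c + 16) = (c + 7)/(c - 2)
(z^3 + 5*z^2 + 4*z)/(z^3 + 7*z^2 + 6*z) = (z + 4)/(z + 6)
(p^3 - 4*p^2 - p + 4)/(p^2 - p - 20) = (-p^3 + 4*p^2 + p - 4)/(-p^2 + p + 20)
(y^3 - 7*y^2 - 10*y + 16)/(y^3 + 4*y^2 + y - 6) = (y - 8)/(y + 3)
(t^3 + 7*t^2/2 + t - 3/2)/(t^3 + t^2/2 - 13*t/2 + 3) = (t + 1)/(t - 2)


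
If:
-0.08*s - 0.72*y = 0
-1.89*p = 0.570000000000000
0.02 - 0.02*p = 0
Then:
No Solution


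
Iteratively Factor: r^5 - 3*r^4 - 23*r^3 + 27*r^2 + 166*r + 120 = (r + 3)*(r^4 - 6*r^3 - 5*r^2 + 42*r + 40) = (r + 2)*(r + 3)*(r^3 - 8*r^2 + 11*r + 20) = (r + 1)*(r + 2)*(r + 3)*(r^2 - 9*r + 20) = (r - 4)*(r + 1)*(r + 2)*(r + 3)*(r - 5)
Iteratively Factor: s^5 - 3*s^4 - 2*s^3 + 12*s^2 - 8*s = (s + 2)*(s^4 - 5*s^3 + 8*s^2 - 4*s) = s*(s + 2)*(s^3 - 5*s^2 + 8*s - 4) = s*(s - 1)*(s + 2)*(s^2 - 4*s + 4) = s*(s - 2)*(s - 1)*(s + 2)*(s - 2)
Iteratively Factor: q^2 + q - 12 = (q - 3)*(q + 4)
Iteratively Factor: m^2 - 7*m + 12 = (m - 3)*(m - 4)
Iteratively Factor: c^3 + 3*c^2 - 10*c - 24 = (c + 4)*(c^2 - c - 6) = (c + 2)*(c + 4)*(c - 3)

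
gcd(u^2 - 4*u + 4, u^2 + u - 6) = u - 2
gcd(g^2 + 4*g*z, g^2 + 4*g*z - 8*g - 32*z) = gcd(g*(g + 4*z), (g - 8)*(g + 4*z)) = g + 4*z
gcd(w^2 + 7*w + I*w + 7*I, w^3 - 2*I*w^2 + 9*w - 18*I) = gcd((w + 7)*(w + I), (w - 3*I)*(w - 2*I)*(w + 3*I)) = 1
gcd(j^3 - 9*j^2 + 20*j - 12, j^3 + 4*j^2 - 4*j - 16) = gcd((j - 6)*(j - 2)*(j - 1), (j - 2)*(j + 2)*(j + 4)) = j - 2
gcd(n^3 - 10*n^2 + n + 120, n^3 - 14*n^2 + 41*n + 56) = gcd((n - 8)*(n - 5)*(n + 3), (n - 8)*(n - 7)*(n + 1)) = n - 8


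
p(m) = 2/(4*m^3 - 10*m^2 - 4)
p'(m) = 2*(-12*m^2 + 20*m)/(4*m^3 - 10*m^2 - 4)^2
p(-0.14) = -0.48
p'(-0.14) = -0.34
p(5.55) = 0.01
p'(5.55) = -0.00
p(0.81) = -0.24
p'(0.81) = 0.23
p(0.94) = -0.21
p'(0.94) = 0.18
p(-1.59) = -0.04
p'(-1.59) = -0.06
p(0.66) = -0.28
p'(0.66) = 0.31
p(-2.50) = -0.02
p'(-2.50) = -0.02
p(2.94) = 0.18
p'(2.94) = -0.71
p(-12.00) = 0.00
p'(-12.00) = 0.00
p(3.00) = 0.14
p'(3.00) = -0.49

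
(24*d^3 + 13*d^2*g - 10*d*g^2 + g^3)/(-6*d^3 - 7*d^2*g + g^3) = (-8*d + g)/(2*d + g)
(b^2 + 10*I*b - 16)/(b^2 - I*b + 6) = (b + 8*I)/(b - 3*I)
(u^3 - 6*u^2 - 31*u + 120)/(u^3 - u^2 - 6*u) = (u^2 - 3*u - 40)/(u*(u + 2))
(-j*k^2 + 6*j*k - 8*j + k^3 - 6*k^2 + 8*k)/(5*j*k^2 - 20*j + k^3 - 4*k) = (-j*k + 4*j + k^2 - 4*k)/(5*j*k + 10*j + k^2 + 2*k)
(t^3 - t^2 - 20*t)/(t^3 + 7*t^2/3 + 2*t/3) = 3*(t^2 - t - 20)/(3*t^2 + 7*t + 2)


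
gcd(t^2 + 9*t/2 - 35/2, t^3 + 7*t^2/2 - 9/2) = 1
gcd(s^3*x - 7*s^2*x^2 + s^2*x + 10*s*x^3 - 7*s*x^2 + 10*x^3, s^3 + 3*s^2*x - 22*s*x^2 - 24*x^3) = 1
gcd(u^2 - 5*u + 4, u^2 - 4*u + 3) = u - 1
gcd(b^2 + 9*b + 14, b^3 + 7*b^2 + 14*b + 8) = b + 2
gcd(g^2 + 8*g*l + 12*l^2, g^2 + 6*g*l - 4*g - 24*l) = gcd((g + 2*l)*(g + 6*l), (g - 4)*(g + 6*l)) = g + 6*l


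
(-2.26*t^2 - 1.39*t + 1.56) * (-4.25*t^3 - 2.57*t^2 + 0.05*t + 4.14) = 9.605*t^5 + 11.7157*t^4 - 3.1707*t^3 - 13.4351*t^2 - 5.6766*t + 6.4584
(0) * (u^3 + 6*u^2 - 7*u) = 0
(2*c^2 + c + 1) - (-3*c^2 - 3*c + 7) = 5*c^2 + 4*c - 6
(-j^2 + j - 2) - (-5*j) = -j^2 + 6*j - 2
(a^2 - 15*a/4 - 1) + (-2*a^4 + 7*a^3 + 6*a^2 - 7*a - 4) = -2*a^4 + 7*a^3 + 7*a^2 - 43*a/4 - 5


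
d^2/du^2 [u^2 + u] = 2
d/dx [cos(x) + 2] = -sin(x)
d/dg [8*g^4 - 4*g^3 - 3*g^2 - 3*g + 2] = 32*g^3 - 12*g^2 - 6*g - 3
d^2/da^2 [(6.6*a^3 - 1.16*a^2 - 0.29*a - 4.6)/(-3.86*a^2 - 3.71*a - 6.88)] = (-2.27373675443232e-13*a^5 - 1.13686837721616e-13*a^4 + 144.281616*a^3 - 784.388448*a^2 - 1525.402512*a - 22.681416)/(57.512456*a^6 + 165.832548*a^5 + 466.916022*a^4 + 642.219179*a^3 + 832.223376*a^2 + 526.831872*a + 325.660672)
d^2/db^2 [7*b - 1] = 0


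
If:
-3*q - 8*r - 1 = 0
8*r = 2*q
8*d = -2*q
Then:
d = 1/20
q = -1/5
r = -1/20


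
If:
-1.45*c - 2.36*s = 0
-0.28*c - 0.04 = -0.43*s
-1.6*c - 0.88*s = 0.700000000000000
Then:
No Solution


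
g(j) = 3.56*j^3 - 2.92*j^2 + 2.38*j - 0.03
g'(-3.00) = 116.02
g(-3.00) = -129.57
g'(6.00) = 351.82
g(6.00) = 678.09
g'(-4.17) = 212.45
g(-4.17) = -318.87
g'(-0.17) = 3.68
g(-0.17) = -0.54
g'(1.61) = 20.66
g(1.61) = 11.09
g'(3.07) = 85.11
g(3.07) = 82.76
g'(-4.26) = 221.07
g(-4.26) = -338.38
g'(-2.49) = 83.14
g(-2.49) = -79.02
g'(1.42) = 15.62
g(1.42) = 7.66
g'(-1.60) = 39.06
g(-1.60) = -25.89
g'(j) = 10.68*j^2 - 5.84*j + 2.38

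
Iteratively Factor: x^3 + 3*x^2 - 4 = (x - 1)*(x^2 + 4*x + 4) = (x - 1)*(x + 2)*(x + 2)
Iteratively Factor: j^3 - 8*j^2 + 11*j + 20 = (j + 1)*(j^2 - 9*j + 20) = (j - 5)*(j + 1)*(j - 4)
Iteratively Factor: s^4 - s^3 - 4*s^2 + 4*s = (s + 2)*(s^3 - 3*s^2 + 2*s) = (s - 1)*(s + 2)*(s^2 - 2*s) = (s - 2)*(s - 1)*(s + 2)*(s)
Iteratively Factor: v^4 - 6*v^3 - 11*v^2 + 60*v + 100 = (v - 5)*(v^3 - v^2 - 16*v - 20) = (v - 5)*(v + 2)*(v^2 - 3*v - 10) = (v - 5)*(v + 2)^2*(v - 5)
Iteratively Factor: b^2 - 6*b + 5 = (b - 5)*(b - 1)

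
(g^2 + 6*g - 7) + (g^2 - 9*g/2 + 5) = 2*g^2 + 3*g/2 - 2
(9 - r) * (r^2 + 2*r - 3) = -r^3 + 7*r^2 + 21*r - 27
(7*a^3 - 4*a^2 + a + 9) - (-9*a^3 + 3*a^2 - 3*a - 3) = 16*a^3 - 7*a^2 + 4*a + 12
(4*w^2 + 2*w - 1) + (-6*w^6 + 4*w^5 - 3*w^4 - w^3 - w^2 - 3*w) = -6*w^6 + 4*w^5 - 3*w^4 - w^3 + 3*w^2 - w - 1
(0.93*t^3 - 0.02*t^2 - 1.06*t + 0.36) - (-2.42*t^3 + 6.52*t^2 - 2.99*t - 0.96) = 3.35*t^3 - 6.54*t^2 + 1.93*t + 1.32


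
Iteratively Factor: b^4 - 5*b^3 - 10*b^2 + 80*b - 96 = (b - 3)*(b^3 - 2*b^2 - 16*b + 32) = (b - 3)*(b + 4)*(b^2 - 6*b + 8) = (b - 3)*(b - 2)*(b + 4)*(b - 4)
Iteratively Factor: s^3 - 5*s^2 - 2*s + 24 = (s - 3)*(s^2 - 2*s - 8) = (s - 4)*(s - 3)*(s + 2)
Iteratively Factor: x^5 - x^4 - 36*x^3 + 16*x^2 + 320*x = (x - 5)*(x^4 + 4*x^3 - 16*x^2 - 64*x) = (x - 5)*(x + 4)*(x^3 - 16*x) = (x - 5)*(x - 4)*(x + 4)*(x^2 + 4*x) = (x - 5)*(x - 4)*(x + 4)^2*(x)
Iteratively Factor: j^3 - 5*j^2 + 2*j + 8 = (j - 4)*(j^2 - j - 2) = (j - 4)*(j - 2)*(j + 1)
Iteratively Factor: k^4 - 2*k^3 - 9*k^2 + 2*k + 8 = (k + 1)*(k^3 - 3*k^2 - 6*k + 8) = (k - 4)*(k + 1)*(k^2 + k - 2) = (k - 4)*(k + 1)*(k + 2)*(k - 1)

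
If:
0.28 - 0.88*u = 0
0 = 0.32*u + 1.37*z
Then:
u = 0.32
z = -0.07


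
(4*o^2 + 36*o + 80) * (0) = 0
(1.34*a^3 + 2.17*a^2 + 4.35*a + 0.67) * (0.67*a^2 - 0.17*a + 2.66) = 0.8978*a^5 + 1.2261*a^4 + 6.11*a^3 + 5.4816*a^2 + 11.4571*a + 1.7822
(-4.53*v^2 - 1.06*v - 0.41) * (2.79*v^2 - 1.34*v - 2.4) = -12.6387*v^4 + 3.1128*v^3 + 11.1485*v^2 + 3.0934*v + 0.984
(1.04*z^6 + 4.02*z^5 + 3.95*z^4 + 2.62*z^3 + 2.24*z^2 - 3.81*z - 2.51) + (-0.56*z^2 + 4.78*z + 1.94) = 1.04*z^6 + 4.02*z^5 + 3.95*z^4 + 2.62*z^3 + 1.68*z^2 + 0.97*z - 0.57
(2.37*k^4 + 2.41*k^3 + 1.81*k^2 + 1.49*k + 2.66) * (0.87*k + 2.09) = 2.0619*k^5 + 7.05*k^4 + 6.6116*k^3 + 5.0792*k^2 + 5.4283*k + 5.5594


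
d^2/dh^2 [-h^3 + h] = -6*h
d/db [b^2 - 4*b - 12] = 2*b - 4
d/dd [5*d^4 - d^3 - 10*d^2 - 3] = d*(20*d^2 - 3*d - 20)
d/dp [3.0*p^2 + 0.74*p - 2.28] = 6.0*p + 0.74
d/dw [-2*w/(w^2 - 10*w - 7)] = 2*(w^2 + 7)/(w^4 - 20*w^3 + 86*w^2 + 140*w + 49)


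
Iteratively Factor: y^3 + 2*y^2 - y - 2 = (y - 1)*(y^2 + 3*y + 2) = (y - 1)*(y + 1)*(y + 2)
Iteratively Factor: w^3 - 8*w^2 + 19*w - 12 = (w - 3)*(w^2 - 5*w + 4) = (w - 3)*(w - 1)*(w - 4)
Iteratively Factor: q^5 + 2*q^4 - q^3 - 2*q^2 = (q + 2)*(q^4 - q^2) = (q - 1)*(q + 2)*(q^3 + q^2) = q*(q - 1)*(q + 2)*(q^2 + q) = q*(q - 1)*(q + 1)*(q + 2)*(q)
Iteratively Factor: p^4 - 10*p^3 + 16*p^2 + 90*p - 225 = (p - 5)*(p^3 - 5*p^2 - 9*p + 45) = (p - 5)*(p - 3)*(p^2 - 2*p - 15) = (p - 5)*(p - 3)*(p + 3)*(p - 5)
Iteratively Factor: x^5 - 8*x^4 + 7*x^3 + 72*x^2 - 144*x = (x + 3)*(x^4 - 11*x^3 + 40*x^2 - 48*x) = (x - 4)*(x + 3)*(x^3 - 7*x^2 + 12*x) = x*(x - 4)*(x + 3)*(x^2 - 7*x + 12) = x*(x - 4)^2*(x + 3)*(x - 3)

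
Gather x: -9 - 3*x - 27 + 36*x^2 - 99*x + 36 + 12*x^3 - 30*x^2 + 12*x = 12*x^3 + 6*x^2 - 90*x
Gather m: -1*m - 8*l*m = m*(-8*l - 1)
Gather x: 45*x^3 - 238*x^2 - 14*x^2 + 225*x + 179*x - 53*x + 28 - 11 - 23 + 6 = 45*x^3 - 252*x^2 + 351*x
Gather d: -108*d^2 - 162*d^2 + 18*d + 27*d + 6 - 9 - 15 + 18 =-270*d^2 + 45*d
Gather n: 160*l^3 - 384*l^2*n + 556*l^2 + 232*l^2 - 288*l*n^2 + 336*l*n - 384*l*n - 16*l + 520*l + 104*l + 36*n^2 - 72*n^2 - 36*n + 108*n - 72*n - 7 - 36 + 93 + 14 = 160*l^3 + 788*l^2 + 608*l + n^2*(-288*l - 36) + n*(-384*l^2 - 48*l) + 64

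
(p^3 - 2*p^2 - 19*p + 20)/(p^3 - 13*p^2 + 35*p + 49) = (p^3 - 2*p^2 - 19*p + 20)/(p^3 - 13*p^2 + 35*p + 49)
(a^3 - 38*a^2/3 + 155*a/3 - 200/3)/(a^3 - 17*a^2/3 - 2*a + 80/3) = (a - 5)/(a + 2)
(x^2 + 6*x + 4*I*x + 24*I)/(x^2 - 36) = (x + 4*I)/(x - 6)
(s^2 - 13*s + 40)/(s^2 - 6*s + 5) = (s - 8)/(s - 1)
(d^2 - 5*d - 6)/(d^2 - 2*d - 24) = (d + 1)/(d + 4)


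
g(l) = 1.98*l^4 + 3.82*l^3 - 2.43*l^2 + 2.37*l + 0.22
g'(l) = 7.92*l^3 + 11.46*l^2 - 4.86*l + 2.37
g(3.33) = 365.69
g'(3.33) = 405.72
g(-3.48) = 91.94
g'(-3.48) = -175.71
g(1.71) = 33.20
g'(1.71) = 67.17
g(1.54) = 23.19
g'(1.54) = 50.99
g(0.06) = 0.35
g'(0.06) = 2.12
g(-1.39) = -10.64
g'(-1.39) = 10.00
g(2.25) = 87.51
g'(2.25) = 139.66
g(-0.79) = -4.28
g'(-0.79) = 9.46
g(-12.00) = 34078.18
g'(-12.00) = -11974.83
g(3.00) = 248.98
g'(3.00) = 304.77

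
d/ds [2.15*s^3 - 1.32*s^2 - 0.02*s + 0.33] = 6.45*s^2 - 2.64*s - 0.02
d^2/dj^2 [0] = 0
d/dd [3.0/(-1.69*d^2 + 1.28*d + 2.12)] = (10.14*d - 3.84)/(-1.69*d^2 + 1.28*d + 2.12)^2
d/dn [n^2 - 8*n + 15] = 2*n - 8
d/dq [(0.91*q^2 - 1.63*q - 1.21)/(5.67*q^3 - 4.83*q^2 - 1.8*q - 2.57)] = (-5.1597*q^4 + 18.4842*q^3 + 11.0712*q^2 - 16.366*q + 2.0111)/(32.1489*q^6 - 54.7722*q^5 + 2.9169*q^4 - 11.7558*q^3 + 28.0662*q^2 + 9.252*q + 6.6049)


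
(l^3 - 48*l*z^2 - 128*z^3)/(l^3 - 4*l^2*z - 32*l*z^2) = (l + 4*z)/l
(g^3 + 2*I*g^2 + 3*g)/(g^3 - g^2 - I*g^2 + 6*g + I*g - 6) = g*(g^2 + 2*I*g + 3)/(g^3 - g^2*(1 + I) + g*(6 + I) - 6)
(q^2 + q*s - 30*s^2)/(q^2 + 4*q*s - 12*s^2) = (q - 5*s)/(q - 2*s)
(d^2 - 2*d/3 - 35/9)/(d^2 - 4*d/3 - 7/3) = (d + 5/3)/(d + 1)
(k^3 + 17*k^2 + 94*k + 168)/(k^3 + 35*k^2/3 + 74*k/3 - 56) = 3*(k + 4)/(3*k - 4)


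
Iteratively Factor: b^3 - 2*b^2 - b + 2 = (b + 1)*(b^2 - 3*b + 2) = (b - 1)*(b + 1)*(b - 2)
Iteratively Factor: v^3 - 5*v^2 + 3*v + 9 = (v + 1)*(v^2 - 6*v + 9) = (v - 3)*(v + 1)*(v - 3)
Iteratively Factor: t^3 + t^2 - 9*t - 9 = (t + 3)*(t^2 - 2*t - 3) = (t - 3)*(t + 3)*(t + 1)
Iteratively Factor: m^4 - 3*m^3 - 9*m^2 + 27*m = (m + 3)*(m^3 - 6*m^2 + 9*m) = m*(m + 3)*(m^2 - 6*m + 9) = m*(m - 3)*(m + 3)*(m - 3)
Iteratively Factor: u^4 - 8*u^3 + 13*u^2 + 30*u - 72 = (u - 3)*(u^3 - 5*u^2 - 2*u + 24) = (u - 3)*(u + 2)*(u^2 - 7*u + 12) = (u - 4)*(u - 3)*(u + 2)*(u - 3)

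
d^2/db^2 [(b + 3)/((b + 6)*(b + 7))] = 2*(b^3 + 9*b^2 - 9*b - 165)/(b^6 + 39*b^5 + 633*b^4 + 5473*b^3 + 26586*b^2 + 68796*b + 74088)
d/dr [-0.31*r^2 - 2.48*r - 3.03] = -0.62*r - 2.48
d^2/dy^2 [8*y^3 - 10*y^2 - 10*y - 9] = 48*y - 20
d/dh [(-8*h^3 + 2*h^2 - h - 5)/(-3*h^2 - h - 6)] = (24*h^4 + 16*h^3 + 139*h^2 - 54*h + 1)/(9*h^4 + 6*h^3 + 37*h^2 + 12*h + 36)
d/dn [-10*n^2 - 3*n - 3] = -20*n - 3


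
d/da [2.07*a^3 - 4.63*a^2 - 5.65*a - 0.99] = 6.21*a^2 - 9.26*a - 5.65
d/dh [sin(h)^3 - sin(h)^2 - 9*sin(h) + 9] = (3*sin(h)^2 - 2*sin(h) - 9)*cos(h)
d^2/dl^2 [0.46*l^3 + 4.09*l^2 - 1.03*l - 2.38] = 2.76*l + 8.18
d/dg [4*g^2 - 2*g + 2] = 8*g - 2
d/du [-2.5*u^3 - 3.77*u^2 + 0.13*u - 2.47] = -7.5*u^2 - 7.54*u + 0.13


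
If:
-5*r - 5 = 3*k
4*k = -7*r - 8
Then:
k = 5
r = -4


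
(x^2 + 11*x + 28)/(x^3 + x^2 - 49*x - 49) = (x + 4)/(x^2 - 6*x - 7)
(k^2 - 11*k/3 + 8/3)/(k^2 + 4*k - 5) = (k - 8/3)/(k + 5)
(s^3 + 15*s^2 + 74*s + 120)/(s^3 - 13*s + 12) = (s^2 + 11*s + 30)/(s^2 - 4*s + 3)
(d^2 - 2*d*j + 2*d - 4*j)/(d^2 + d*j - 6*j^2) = (d + 2)/(d + 3*j)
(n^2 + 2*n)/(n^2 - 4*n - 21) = n*(n + 2)/(n^2 - 4*n - 21)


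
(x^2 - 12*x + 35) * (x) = x^3 - 12*x^2 + 35*x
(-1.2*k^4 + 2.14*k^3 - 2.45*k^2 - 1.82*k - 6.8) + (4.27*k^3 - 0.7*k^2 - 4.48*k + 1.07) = -1.2*k^4 + 6.41*k^3 - 3.15*k^2 - 6.3*k - 5.73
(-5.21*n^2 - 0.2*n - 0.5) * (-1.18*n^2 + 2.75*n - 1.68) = 6.1478*n^4 - 14.0915*n^3 + 8.7928*n^2 - 1.039*n + 0.84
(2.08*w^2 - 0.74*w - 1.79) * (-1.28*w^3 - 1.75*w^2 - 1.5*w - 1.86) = -2.6624*w^5 - 2.6928*w^4 + 0.4662*w^3 + 0.3737*w^2 + 4.0614*w + 3.3294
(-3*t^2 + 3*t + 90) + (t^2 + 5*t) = -2*t^2 + 8*t + 90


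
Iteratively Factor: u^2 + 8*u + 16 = (u + 4)*(u + 4)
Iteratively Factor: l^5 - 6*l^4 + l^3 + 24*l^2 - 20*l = (l + 2)*(l^4 - 8*l^3 + 17*l^2 - 10*l) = l*(l + 2)*(l^3 - 8*l^2 + 17*l - 10) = l*(l - 2)*(l + 2)*(l^2 - 6*l + 5) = l*(l - 2)*(l - 1)*(l + 2)*(l - 5)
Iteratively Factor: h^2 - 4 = (h + 2)*(h - 2)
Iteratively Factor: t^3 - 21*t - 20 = (t + 4)*(t^2 - 4*t - 5) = (t - 5)*(t + 4)*(t + 1)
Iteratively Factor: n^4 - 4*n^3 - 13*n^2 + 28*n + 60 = (n + 2)*(n^3 - 6*n^2 - n + 30) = (n - 3)*(n + 2)*(n^2 - 3*n - 10) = (n - 5)*(n - 3)*(n + 2)*(n + 2)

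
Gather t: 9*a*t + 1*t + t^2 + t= t^2 + t*(9*a + 2)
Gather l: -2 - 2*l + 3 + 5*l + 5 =3*l + 6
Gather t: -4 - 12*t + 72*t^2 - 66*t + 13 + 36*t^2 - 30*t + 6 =108*t^2 - 108*t + 15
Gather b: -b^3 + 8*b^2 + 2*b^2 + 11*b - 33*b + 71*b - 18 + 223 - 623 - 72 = -b^3 + 10*b^2 + 49*b - 490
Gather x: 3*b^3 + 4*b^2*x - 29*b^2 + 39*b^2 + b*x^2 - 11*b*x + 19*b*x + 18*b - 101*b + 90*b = 3*b^3 + 10*b^2 + b*x^2 + 7*b + x*(4*b^2 + 8*b)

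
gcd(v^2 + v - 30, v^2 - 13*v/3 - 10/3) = v - 5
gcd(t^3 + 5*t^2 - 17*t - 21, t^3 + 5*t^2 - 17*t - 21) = t^3 + 5*t^2 - 17*t - 21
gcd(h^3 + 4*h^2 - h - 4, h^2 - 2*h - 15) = 1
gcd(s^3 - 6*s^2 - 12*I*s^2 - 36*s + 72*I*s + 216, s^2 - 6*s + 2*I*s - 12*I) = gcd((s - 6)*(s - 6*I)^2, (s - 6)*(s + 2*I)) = s - 6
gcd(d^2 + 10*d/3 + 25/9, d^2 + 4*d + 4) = 1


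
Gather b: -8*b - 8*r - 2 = -8*b - 8*r - 2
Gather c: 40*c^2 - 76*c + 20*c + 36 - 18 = 40*c^2 - 56*c + 18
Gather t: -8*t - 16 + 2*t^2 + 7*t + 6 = 2*t^2 - t - 10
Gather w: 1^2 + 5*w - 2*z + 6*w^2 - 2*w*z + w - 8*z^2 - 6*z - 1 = 6*w^2 + w*(6 - 2*z) - 8*z^2 - 8*z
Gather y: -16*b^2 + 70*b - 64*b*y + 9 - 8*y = -16*b^2 + 70*b + y*(-64*b - 8) + 9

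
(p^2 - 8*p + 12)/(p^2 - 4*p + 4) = (p - 6)/(p - 2)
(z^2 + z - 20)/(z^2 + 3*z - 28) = (z + 5)/(z + 7)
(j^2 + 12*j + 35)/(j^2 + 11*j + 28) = (j + 5)/(j + 4)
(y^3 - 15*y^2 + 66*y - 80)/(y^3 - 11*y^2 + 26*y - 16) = (y - 5)/(y - 1)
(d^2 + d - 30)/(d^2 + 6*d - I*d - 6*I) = (d - 5)/(d - I)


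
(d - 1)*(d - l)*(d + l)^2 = d^4 + d^3*l - d^3 - d^2*l^2 - d^2*l - d*l^3 + d*l^2 + l^3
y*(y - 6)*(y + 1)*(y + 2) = y^4 - 3*y^3 - 16*y^2 - 12*y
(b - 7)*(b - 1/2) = b^2 - 15*b/2 + 7/2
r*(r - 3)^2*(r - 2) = r^4 - 8*r^3 + 21*r^2 - 18*r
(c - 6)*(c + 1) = c^2 - 5*c - 6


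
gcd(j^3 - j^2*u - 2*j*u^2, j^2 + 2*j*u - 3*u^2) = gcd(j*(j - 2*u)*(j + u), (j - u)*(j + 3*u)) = 1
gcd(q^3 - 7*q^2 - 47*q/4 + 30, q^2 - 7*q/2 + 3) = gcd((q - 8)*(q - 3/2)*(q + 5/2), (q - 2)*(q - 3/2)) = q - 3/2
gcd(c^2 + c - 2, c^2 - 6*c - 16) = c + 2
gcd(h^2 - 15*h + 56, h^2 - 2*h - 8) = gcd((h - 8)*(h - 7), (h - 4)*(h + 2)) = 1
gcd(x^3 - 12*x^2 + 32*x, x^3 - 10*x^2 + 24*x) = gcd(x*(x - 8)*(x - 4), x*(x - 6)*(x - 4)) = x^2 - 4*x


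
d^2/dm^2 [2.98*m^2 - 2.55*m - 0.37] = 5.96000000000000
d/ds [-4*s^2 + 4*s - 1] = 4 - 8*s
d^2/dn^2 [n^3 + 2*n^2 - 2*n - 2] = 6*n + 4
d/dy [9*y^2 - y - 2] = 18*y - 1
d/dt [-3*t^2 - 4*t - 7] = -6*t - 4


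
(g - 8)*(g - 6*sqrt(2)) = g^2 - 6*sqrt(2)*g - 8*g + 48*sqrt(2)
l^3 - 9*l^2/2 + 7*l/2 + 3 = (l - 3)*(l - 2)*(l + 1/2)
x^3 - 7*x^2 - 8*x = x*(x - 8)*(x + 1)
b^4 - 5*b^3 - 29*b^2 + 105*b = b*(b - 7)*(b - 3)*(b + 5)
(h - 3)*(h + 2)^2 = h^3 + h^2 - 8*h - 12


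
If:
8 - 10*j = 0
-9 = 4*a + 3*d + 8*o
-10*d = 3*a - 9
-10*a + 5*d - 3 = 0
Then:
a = 3/23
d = 99/115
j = 4/5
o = -174/115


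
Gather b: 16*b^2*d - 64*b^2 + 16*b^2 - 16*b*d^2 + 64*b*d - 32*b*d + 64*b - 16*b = b^2*(16*d - 48) + b*(-16*d^2 + 32*d + 48)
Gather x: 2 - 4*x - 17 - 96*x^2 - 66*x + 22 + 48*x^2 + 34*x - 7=-48*x^2 - 36*x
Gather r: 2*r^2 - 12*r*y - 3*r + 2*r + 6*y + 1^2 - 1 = 2*r^2 + r*(-12*y - 1) + 6*y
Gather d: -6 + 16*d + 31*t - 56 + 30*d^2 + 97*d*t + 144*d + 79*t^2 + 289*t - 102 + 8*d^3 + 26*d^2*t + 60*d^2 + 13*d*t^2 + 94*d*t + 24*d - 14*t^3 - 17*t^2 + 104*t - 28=8*d^3 + d^2*(26*t + 90) + d*(13*t^2 + 191*t + 184) - 14*t^3 + 62*t^2 + 424*t - 192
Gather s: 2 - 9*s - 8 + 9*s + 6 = 0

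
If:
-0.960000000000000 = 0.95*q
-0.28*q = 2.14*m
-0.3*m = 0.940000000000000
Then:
No Solution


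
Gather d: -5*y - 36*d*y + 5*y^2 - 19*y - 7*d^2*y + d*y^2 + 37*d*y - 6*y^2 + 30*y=-7*d^2*y + d*(y^2 + y) - y^2 + 6*y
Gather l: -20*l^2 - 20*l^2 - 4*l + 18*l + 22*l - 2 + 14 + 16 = -40*l^2 + 36*l + 28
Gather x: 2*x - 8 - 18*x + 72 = 64 - 16*x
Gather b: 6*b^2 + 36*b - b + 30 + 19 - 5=6*b^2 + 35*b + 44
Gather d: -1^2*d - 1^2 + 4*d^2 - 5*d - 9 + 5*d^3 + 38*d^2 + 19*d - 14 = 5*d^3 + 42*d^2 + 13*d - 24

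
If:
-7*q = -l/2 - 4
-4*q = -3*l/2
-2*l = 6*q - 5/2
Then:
No Solution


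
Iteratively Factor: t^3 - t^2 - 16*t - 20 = (t - 5)*(t^2 + 4*t + 4) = (t - 5)*(t + 2)*(t + 2)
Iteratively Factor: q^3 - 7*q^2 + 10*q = (q - 2)*(q^2 - 5*q) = (q - 5)*(q - 2)*(q)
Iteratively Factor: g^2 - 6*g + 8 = (g - 4)*(g - 2)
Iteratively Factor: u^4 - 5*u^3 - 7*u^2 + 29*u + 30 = (u - 3)*(u^3 - 2*u^2 - 13*u - 10) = (u - 5)*(u - 3)*(u^2 + 3*u + 2) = (u - 5)*(u - 3)*(u + 1)*(u + 2)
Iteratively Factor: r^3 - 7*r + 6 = (r + 3)*(r^2 - 3*r + 2) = (r - 2)*(r + 3)*(r - 1)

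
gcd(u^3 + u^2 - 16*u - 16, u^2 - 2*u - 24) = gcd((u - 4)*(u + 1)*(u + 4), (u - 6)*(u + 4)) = u + 4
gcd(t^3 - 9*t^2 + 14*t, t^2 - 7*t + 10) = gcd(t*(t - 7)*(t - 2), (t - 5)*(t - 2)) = t - 2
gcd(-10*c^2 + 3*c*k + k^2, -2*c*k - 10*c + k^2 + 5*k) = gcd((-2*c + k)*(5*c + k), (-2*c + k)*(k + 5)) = 2*c - k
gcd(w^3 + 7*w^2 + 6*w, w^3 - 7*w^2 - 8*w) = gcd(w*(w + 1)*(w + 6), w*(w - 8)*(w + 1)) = w^2 + w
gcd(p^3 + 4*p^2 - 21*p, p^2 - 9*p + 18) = p - 3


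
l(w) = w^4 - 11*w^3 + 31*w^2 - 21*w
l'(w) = 4*w^3 - 33*w^2 + 62*w - 21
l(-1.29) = 105.06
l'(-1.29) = -164.48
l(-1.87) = 231.83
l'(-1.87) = -278.49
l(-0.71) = 34.73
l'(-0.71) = -83.09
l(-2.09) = 298.80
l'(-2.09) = -331.24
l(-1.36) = 116.99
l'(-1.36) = -176.42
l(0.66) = -3.33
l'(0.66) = 6.70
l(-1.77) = 205.10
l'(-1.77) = -256.31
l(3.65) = -21.06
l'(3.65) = -39.83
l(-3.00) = 720.00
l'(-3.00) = -612.00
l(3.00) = 0.00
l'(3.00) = -24.00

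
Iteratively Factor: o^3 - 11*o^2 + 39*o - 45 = (o - 5)*(o^2 - 6*o + 9) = (o - 5)*(o - 3)*(o - 3)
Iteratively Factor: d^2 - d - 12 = (d + 3)*(d - 4)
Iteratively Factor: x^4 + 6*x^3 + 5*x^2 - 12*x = (x + 4)*(x^3 + 2*x^2 - 3*x) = x*(x + 4)*(x^2 + 2*x - 3) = x*(x + 3)*(x + 4)*(x - 1)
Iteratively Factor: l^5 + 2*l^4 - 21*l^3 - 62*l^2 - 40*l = (l + 4)*(l^4 - 2*l^3 - 13*l^2 - 10*l) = (l + 1)*(l + 4)*(l^3 - 3*l^2 - 10*l) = (l - 5)*(l + 1)*(l + 4)*(l^2 + 2*l) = (l - 5)*(l + 1)*(l + 2)*(l + 4)*(l)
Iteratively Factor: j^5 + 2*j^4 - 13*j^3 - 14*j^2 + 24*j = (j - 3)*(j^4 + 5*j^3 + 2*j^2 - 8*j) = (j - 3)*(j + 2)*(j^3 + 3*j^2 - 4*j) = (j - 3)*(j + 2)*(j + 4)*(j^2 - j) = j*(j - 3)*(j + 2)*(j + 4)*(j - 1)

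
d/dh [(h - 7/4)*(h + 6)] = 2*h + 17/4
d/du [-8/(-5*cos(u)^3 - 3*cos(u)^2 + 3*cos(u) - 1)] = 24*(5*cos(u)^2 + 2*cos(u) - 1)*sin(u)/(5*cos(u)^3 + 3*cos(u)^2 - 3*cos(u) + 1)^2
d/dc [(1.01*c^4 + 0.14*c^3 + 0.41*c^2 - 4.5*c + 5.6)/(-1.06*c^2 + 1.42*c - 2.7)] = (-2.1412*c^5 + 4.1542*c^4 - 10.5104*c^3 - 5.3218*c^2 + 9.658*c + 4.198)/(1.1236*c^4 - 3.0104*c^3 + 7.7404*c^2 - 7.668*c + 7.29)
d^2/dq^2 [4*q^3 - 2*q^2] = 24*q - 4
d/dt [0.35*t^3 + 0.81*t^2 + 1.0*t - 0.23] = 1.05*t^2 + 1.62*t + 1.0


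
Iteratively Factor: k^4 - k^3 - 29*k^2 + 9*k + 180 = (k + 4)*(k^3 - 5*k^2 - 9*k + 45) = (k - 3)*(k + 4)*(k^2 - 2*k - 15) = (k - 3)*(k + 3)*(k + 4)*(k - 5)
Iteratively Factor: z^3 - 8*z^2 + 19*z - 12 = (z - 4)*(z^2 - 4*z + 3) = (z - 4)*(z - 3)*(z - 1)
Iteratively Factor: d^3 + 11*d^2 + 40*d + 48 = (d + 4)*(d^2 + 7*d + 12) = (d + 4)^2*(d + 3)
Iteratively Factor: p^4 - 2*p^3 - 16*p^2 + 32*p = (p)*(p^3 - 2*p^2 - 16*p + 32) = p*(p - 2)*(p^2 - 16) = p*(p - 4)*(p - 2)*(p + 4)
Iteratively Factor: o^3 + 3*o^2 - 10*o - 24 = (o - 3)*(o^2 + 6*o + 8) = (o - 3)*(o + 4)*(o + 2)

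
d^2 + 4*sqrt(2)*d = d*(d + 4*sqrt(2))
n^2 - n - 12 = (n - 4)*(n + 3)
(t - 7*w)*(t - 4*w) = t^2 - 11*t*w + 28*w^2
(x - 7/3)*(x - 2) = x^2 - 13*x/3 + 14/3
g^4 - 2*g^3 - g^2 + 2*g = g*(g - 2)*(g - 1)*(g + 1)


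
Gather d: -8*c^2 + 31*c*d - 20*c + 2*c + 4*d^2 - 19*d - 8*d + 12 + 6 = -8*c^2 - 18*c + 4*d^2 + d*(31*c - 27) + 18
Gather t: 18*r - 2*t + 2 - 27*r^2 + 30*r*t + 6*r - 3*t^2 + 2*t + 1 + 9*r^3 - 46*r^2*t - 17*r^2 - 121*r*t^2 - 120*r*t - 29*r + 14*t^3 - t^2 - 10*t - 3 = 9*r^3 - 44*r^2 - 5*r + 14*t^3 + t^2*(-121*r - 4) + t*(-46*r^2 - 90*r - 10)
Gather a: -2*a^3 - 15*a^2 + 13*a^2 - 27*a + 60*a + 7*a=-2*a^3 - 2*a^2 + 40*a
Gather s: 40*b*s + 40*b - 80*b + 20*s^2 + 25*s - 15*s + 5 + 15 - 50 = -40*b + 20*s^2 + s*(40*b + 10) - 30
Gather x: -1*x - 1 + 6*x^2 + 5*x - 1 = 6*x^2 + 4*x - 2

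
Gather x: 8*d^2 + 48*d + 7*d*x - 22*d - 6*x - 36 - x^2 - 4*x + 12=8*d^2 + 26*d - x^2 + x*(7*d - 10) - 24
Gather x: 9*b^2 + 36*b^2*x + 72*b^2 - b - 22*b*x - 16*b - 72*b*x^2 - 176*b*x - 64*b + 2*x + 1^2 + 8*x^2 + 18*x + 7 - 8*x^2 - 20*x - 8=81*b^2 - 72*b*x^2 - 81*b + x*(36*b^2 - 198*b)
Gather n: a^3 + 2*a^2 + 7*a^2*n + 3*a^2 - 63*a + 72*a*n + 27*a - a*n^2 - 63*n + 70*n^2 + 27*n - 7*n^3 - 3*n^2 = a^3 + 5*a^2 - 36*a - 7*n^3 + n^2*(67 - a) + n*(7*a^2 + 72*a - 36)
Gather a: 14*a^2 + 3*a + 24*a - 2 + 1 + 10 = 14*a^2 + 27*a + 9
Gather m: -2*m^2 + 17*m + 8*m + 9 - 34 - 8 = -2*m^2 + 25*m - 33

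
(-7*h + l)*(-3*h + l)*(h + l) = 21*h^3 + 11*h^2*l - 9*h*l^2 + l^3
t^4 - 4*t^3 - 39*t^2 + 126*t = t*(t - 7)*(t - 3)*(t + 6)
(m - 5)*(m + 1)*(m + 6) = m^3 + 2*m^2 - 29*m - 30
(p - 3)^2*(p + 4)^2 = p^4 + 2*p^3 - 23*p^2 - 24*p + 144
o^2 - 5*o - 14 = (o - 7)*(o + 2)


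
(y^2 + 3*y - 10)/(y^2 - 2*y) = (y + 5)/y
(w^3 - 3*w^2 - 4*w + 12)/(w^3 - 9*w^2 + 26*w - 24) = (w + 2)/(w - 4)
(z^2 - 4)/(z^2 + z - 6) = (z + 2)/(z + 3)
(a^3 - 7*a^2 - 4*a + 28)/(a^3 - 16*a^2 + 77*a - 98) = (a + 2)/(a - 7)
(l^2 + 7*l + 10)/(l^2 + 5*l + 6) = (l + 5)/(l + 3)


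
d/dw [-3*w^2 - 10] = -6*w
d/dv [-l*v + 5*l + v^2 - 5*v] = -l + 2*v - 5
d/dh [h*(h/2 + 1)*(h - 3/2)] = 3*h^2/2 + h/2 - 3/2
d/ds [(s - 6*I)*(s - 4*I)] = 2*s - 10*I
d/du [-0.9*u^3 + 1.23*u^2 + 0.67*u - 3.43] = -2.7*u^2 + 2.46*u + 0.67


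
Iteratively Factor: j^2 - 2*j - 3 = (j + 1)*(j - 3)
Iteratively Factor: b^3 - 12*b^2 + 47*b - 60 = (b - 3)*(b^2 - 9*b + 20) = (b - 4)*(b - 3)*(b - 5)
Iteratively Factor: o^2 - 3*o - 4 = (o - 4)*(o + 1)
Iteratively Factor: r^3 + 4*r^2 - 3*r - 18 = (r + 3)*(r^2 + r - 6) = (r - 2)*(r + 3)*(r + 3)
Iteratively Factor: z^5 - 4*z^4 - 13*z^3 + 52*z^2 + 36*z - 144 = (z - 3)*(z^4 - z^3 - 16*z^2 + 4*z + 48) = (z - 3)*(z + 3)*(z^3 - 4*z^2 - 4*z + 16) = (z - 3)*(z + 2)*(z + 3)*(z^2 - 6*z + 8) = (z - 4)*(z - 3)*(z + 2)*(z + 3)*(z - 2)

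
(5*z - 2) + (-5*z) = -2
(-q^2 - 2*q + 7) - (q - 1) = -q^2 - 3*q + 8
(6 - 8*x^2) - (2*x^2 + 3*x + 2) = -10*x^2 - 3*x + 4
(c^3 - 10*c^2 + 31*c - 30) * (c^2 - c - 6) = c^5 - 11*c^4 + 35*c^3 - c^2 - 156*c + 180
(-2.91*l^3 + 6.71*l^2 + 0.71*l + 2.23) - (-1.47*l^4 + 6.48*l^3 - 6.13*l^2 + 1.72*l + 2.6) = 1.47*l^4 - 9.39*l^3 + 12.84*l^2 - 1.01*l - 0.37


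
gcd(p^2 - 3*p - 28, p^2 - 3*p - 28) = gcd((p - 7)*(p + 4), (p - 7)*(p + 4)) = p^2 - 3*p - 28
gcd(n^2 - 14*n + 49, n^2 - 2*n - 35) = n - 7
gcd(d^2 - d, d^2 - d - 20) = 1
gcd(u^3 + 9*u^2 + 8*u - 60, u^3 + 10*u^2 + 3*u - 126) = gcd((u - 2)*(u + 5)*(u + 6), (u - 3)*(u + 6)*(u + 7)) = u + 6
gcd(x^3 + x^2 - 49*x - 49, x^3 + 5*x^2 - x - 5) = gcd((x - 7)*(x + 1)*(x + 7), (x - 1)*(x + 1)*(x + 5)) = x + 1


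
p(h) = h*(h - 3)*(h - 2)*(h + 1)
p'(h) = h*(h - 3)*(h - 2) + h*(h - 3)*(h + 1) + h*(h - 2)*(h + 1) + (h - 3)*(h - 2)*(h + 1) = 4*h^3 - 12*h^2 + 2*h + 6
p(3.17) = 2.63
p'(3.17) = 19.17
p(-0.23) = -1.28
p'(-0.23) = 4.86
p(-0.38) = -1.90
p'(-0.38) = 3.29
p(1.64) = 2.12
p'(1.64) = -5.35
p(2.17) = -0.97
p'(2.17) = -5.29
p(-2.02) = 41.58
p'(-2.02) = -79.97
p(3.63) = 17.26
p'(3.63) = 46.47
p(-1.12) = 1.73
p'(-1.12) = -16.91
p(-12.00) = 27720.00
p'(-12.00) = -8658.00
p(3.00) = 0.00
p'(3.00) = 12.00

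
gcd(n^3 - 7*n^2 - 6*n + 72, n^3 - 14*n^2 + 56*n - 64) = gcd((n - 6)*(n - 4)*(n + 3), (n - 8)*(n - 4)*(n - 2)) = n - 4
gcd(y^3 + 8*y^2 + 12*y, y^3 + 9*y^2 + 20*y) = y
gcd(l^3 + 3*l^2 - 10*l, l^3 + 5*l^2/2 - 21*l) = l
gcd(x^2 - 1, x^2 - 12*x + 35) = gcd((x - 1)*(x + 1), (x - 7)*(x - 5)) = 1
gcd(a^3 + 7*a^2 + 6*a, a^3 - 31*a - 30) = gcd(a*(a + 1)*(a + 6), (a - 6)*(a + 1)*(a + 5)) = a + 1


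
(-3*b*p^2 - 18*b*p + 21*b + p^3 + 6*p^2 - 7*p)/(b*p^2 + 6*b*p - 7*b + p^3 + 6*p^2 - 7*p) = (-3*b + p)/(b + p)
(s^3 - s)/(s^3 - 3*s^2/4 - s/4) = 4*(s + 1)/(4*s + 1)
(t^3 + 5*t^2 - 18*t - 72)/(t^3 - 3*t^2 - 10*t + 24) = (t + 6)/(t - 2)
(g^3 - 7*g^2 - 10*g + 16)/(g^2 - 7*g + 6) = (g^2 - 6*g - 16)/(g - 6)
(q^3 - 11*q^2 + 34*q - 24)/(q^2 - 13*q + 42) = (q^2 - 5*q + 4)/(q - 7)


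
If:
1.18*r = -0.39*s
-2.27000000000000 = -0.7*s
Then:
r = -1.07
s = 3.24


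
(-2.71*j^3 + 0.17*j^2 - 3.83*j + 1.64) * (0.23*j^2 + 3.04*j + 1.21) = -0.6233*j^5 - 8.1993*j^4 - 3.6432*j^3 - 11.0603*j^2 + 0.3513*j + 1.9844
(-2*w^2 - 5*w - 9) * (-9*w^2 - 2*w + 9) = 18*w^4 + 49*w^3 + 73*w^2 - 27*w - 81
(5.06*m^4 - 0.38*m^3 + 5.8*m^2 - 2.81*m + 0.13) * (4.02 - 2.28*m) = -11.5368*m^5 + 21.2076*m^4 - 14.7516*m^3 + 29.7228*m^2 - 11.5926*m + 0.5226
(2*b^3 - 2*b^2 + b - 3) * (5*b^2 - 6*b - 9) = 10*b^5 - 22*b^4 - b^3 - 3*b^2 + 9*b + 27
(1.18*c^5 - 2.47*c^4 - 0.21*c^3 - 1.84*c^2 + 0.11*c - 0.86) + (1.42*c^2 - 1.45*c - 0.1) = 1.18*c^5 - 2.47*c^4 - 0.21*c^3 - 0.42*c^2 - 1.34*c - 0.96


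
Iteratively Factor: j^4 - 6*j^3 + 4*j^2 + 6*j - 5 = (j - 5)*(j^3 - j^2 - j + 1) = (j - 5)*(j - 1)*(j^2 - 1) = (j - 5)*(j - 1)*(j + 1)*(j - 1)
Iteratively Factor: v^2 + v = (v + 1)*(v)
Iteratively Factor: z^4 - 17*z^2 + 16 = (z + 1)*(z^3 - z^2 - 16*z + 16) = (z + 1)*(z + 4)*(z^2 - 5*z + 4) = (z - 1)*(z + 1)*(z + 4)*(z - 4)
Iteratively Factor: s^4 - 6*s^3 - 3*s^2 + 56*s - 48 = (s + 3)*(s^3 - 9*s^2 + 24*s - 16) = (s - 1)*(s + 3)*(s^2 - 8*s + 16) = (s - 4)*(s - 1)*(s + 3)*(s - 4)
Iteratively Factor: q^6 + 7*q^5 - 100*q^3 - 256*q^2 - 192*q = (q + 3)*(q^5 + 4*q^4 - 12*q^3 - 64*q^2 - 64*q) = (q - 4)*(q + 3)*(q^4 + 8*q^3 + 20*q^2 + 16*q) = (q - 4)*(q + 2)*(q + 3)*(q^3 + 6*q^2 + 8*q) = (q - 4)*(q + 2)^2*(q + 3)*(q^2 + 4*q) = (q - 4)*(q + 2)^2*(q + 3)*(q + 4)*(q)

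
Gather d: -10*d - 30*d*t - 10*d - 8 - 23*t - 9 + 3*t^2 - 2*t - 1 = d*(-30*t - 20) + 3*t^2 - 25*t - 18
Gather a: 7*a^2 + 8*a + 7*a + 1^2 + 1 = 7*a^2 + 15*a + 2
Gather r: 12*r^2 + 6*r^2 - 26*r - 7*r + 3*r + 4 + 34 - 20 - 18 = 18*r^2 - 30*r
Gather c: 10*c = 10*c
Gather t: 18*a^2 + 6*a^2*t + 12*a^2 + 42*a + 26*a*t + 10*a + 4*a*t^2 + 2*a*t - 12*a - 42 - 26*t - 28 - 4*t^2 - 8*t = 30*a^2 + 40*a + t^2*(4*a - 4) + t*(6*a^2 + 28*a - 34) - 70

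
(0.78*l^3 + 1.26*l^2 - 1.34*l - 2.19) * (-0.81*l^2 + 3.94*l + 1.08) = -0.6318*l^5 + 2.0526*l^4 + 6.8922*l^3 - 2.1449*l^2 - 10.0758*l - 2.3652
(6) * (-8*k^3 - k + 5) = -48*k^3 - 6*k + 30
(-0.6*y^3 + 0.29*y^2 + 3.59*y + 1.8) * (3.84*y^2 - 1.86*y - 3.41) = -2.304*y^5 + 2.2296*y^4 + 15.2922*y^3 - 0.754300000000001*y^2 - 15.5899*y - 6.138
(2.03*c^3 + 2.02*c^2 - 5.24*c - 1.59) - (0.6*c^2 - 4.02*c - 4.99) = 2.03*c^3 + 1.42*c^2 - 1.22*c + 3.4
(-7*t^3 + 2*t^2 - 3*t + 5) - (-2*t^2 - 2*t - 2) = -7*t^3 + 4*t^2 - t + 7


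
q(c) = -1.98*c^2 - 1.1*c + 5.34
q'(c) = -3.96*c - 1.1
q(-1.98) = -0.24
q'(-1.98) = 6.74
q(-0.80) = 4.95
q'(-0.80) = 2.07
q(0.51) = 4.26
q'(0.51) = -3.12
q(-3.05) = -9.72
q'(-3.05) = 10.98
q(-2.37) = -3.17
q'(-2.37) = 8.29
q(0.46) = 4.42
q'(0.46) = -2.92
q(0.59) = 4.00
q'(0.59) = -3.44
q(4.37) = -37.28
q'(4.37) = -18.41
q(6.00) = -72.54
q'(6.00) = -24.86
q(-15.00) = -423.66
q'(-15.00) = 58.30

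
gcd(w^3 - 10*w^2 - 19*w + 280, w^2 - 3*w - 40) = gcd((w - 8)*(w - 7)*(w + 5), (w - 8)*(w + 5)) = w^2 - 3*w - 40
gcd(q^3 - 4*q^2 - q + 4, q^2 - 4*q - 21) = 1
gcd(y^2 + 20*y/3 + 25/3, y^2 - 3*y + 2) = 1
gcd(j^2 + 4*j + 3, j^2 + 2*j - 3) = j + 3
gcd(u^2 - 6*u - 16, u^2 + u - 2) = u + 2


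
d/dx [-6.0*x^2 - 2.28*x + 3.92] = -12.0*x - 2.28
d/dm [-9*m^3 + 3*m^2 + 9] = 3*m*(2 - 9*m)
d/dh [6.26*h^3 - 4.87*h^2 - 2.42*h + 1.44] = 18.78*h^2 - 9.74*h - 2.42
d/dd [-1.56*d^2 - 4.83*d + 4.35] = -3.12*d - 4.83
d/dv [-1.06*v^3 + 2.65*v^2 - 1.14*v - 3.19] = -3.18*v^2 + 5.3*v - 1.14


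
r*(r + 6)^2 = r^3 + 12*r^2 + 36*r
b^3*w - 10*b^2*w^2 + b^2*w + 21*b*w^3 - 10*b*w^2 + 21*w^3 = (b - 7*w)*(b - 3*w)*(b*w + w)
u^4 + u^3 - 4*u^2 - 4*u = u*(u - 2)*(u + 1)*(u + 2)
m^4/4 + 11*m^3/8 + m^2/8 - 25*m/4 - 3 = (m/4 + 1)*(m - 2)*(m + 1/2)*(m + 3)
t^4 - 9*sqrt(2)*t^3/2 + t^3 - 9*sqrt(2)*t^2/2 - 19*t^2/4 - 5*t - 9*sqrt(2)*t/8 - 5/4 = (t + 1/2)^2*(t - 5*sqrt(2))*(t + sqrt(2)/2)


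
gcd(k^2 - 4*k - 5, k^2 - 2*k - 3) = k + 1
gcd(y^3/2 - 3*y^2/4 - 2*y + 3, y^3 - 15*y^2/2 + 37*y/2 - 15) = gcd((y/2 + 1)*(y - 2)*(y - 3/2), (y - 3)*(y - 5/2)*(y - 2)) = y - 2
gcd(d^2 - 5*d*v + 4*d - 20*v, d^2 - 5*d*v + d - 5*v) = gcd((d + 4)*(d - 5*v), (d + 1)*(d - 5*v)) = -d + 5*v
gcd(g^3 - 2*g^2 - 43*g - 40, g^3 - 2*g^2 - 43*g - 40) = g^3 - 2*g^2 - 43*g - 40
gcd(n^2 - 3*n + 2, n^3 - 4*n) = n - 2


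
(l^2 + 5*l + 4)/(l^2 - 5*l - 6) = (l + 4)/(l - 6)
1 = 1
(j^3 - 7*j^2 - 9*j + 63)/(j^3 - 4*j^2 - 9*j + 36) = (j - 7)/(j - 4)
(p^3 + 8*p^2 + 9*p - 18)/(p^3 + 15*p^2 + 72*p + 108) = (p - 1)/(p + 6)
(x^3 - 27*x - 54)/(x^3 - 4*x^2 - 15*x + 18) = (x + 3)/(x - 1)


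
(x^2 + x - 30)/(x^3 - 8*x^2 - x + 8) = (x^2 + x - 30)/(x^3 - 8*x^2 - x + 8)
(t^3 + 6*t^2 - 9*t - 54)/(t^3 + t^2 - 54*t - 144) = (t - 3)/(t - 8)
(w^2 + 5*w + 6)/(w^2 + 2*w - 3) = (w + 2)/(w - 1)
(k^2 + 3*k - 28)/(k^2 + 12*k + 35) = (k - 4)/(k + 5)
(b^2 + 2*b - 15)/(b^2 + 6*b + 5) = (b - 3)/(b + 1)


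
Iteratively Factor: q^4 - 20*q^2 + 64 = (q + 2)*(q^3 - 2*q^2 - 16*q + 32) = (q - 2)*(q + 2)*(q^2 - 16) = (q - 4)*(q - 2)*(q + 2)*(q + 4)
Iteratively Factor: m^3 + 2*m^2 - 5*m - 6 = (m + 3)*(m^2 - m - 2) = (m + 1)*(m + 3)*(m - 2)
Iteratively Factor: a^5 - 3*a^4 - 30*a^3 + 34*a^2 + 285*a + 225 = (a - 5)*(a^4 + 2*a^3 - 20*a^2 - 66*a - 45) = (a - 5)*(a + 3)*(a^3 - a^2 - 17*a - 15) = (a - 5)*(a + 3)^2*(a^2 - 4*a - 5) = (a - 5)^2*(a + 3)^2*(a + 1)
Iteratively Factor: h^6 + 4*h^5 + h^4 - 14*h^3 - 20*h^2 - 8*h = (h - 2)*(h^5 + 6*h^4 + 13*h^3 + 12*h^2 + 4*h) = (h - 2)*(h + 1)*(h^4 + 5*h^3 + 8*h^2 + 4*h) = (h - 2)*(h + 1)*(h + 2)*(h^3 + 3*h^2 + 2*h) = (h - 2)*(h + 1)^2*(h + 2)*(h^2 + 2*h) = (h - 2)*(h + 1)^2*(h + 2)^2*(h)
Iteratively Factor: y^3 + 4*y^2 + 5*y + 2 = (y + 1)*(y^2 + 3*y + 2) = (y + 1)^2*(y + 2)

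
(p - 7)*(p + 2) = p^2 - 5*p - 14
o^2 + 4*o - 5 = (o - 1)*(o + 5)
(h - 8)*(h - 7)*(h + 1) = h^3 - 14*h^2 + 41*h + 56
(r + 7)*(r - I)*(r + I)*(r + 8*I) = r^4 + 7*r^3 + 8*I*r^3 + r^2 + 56*I*r^2 + 7*r + 8*I*r + 56*I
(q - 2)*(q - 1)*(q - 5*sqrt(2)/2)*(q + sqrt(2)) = q^4 - 3*q^3 - 3*sqrt(2)*q^3/2 - 3*q^2 + 9*sqrt(2)*q^2/2 - 3*sqrt(2)*q + 15*q - 10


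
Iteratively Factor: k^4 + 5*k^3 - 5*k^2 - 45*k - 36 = (k - 3)*(k^3 + 8*k^2 + 19*k + 12) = (k - 3)*(k + 4)*(k^2 + 4*k + 3) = (k - 3)*(k + 3)*(k + 4)*(k + 1)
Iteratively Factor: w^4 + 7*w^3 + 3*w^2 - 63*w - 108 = (w + 4)*(w^3 + 3*w^2 - 9*w - 27) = (w + 3)*(w + 4)*(w^2 - 9) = (w + 3)^2*(w + 4)*(w - 3)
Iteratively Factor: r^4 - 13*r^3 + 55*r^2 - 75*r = (r - 5)*(r^3 - 8*r^2 + 15*r) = r*(r - 5)*(r^2 - 8*r + 15) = r*(r - 5)*(r - 3)*(r - 5)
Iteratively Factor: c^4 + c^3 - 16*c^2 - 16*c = (c)*(c^3 + c^2 - 16*c - 16) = c*(c + 4)*(c^2 - 3*c - 4) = c*(c - 4)*(c + 4)*(c + 1)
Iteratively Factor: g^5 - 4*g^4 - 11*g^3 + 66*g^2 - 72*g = (g - 2)*(g^4 - 2*g^3 - 15*g^2 + 36*g) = (g - 3)*(g - 2)*(g^3 + g^2 - 12*g) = g*(g - 3)*(g - 2)*(g^2 + g - 12) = g*(g - 3)^2*(g - 2)*(g + 4)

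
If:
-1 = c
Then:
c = -1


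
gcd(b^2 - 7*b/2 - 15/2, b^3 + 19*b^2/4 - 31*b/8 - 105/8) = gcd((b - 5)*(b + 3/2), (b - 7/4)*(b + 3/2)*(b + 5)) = b + 3/2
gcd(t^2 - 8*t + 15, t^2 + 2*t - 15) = t - 3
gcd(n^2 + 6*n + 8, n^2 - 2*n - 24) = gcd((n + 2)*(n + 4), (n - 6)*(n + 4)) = n + 4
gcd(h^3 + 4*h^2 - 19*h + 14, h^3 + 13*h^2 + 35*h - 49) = h^2 + 6*h - 7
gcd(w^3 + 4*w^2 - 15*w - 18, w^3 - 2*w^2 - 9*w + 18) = w - 3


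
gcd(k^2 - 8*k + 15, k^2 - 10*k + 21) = k - 3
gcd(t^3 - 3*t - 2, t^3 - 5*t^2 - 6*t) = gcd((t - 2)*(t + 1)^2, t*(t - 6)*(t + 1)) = t + 1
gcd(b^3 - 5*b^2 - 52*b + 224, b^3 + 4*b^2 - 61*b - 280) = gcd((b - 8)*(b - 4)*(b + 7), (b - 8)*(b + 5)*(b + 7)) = b^2 - b - 56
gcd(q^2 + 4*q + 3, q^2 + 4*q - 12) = 1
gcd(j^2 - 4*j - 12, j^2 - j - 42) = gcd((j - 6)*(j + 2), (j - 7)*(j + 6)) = 1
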